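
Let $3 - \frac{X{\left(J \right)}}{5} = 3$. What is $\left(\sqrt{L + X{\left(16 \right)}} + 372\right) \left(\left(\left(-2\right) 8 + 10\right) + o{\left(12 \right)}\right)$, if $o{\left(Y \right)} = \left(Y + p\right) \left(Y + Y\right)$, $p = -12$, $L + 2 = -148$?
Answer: $-2232 - 30 i \sqrt{6} \approx -2232.0 - 73.485 i$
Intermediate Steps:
$L = -150$ ($L = -2 - 148 = -150$)
$X{\left(J \right)} = 0$ ($X{\left(J \right)} = 15 - 15 = 0$)
$o{\left(Y \right)} = 2 Y \left(-12 + Y\right)$ ($o{\left(Y \right)} = \left(Y - 12\right) \left(Y + Y\right) = \left(-12 + Y\right) 2 Y = 2 Y \left(-12 + Y\right)$)
$\left(\sqrt{L + X{\left(16 \right)}} + 372\right) \left(\left(\left(-2\right) 8 + 10\right) + o{\left(12 \right)}\right) = \left(\sqrt{-150 + 0} + 372\right) \left(\left(\left(-2\right) 8 + 10\right) + 2 \cdot 12 \left(-12 + 12\right)\right) = \left(\sqrt{-150} + 372\right) \left(\left(-16 + 10\right) + 2 \cdot 12 \cdot 0\right) = \left(5 i \sqrt{6} + 372\right) \left(-6 + 0\right) = \left(372 + 5 i \sqrt{6}\right) \left(-6\right) = -2232 - 30 i \sqrt{6}$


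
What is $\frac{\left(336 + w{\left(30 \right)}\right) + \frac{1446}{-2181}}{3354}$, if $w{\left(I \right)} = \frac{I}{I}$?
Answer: $\frac{18809}{187566} \approx 0.10028$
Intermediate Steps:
$w{\left(I \right)} = 1$
$\frac{\left(336 + w{\left(30 \right)}\right) + \frac{1446}{-2181}}{3354} = \frac{\left(336 + 1\right) + \frac{1446}{-2181}}{3354} = \left(337 + 1446 \left(- \frac{1}{2181}\right)\right) \frac{1}{3354} = \left(337 - \frac{482}{727}\right) \frac{1}{3354} = \frac{244517}{727} \cdot \frac{1}{3354} = \frac{18809}{187566}$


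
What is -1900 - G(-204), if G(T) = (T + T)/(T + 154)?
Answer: -47704/25 ≈ -1908.2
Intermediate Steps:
G(T) = 2*T/(154 + T) (G(T) = (2*T)/(154 + T) = 2*T/(154 + T))
-1900 - G(-204) = -1900 - 2*(-204)/(154 - 204) = -1900 - 2*(-204)/(-50) = -1900 - 2*(-204)*(-1)/50 = -1900 - 1*204/25 = -1900 - 204/25 = -47704/25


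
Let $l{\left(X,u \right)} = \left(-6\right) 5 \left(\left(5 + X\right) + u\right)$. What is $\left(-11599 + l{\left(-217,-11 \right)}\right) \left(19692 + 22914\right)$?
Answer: $-209152854$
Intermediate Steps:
$l{\left(X,u \right)} = -150 - 30 X - 30 u$ ($l{\left(X,u \right)} = - 30 \left(5 + X + u\right) = -150 - 30 X - 30 u$)
$\left(-11599 + l{\left(-217,-11 \right)}\right) \left(19692 + 22914\right) = \left(-11599 - -6690\right) \left(19692 + 22914\right) = \left(-11599 + \left(-150 + 6510 + 330\right)\right) 42606 = \left(-11599 + 6690\right) 42606 = \left(-4909\right) 42606 = -209152854$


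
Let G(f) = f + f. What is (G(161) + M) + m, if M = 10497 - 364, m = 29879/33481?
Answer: 350073734/33481 ≈ 10456.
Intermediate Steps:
G(f) = 2*f
m = 29879/33481 (m = 29879*(1/33481) = 29879/33481 ≈ 0.89242)
M = 10133
(G(161) + M) + m = (2*161 + 10133) + 29879/33481 = (322 + 10133) + 29879/33481 = 10455 + 29879/33481 = 350073734/33481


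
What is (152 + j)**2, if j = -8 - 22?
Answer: 14884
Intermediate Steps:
j = -30
(152 + j)**2 = (152 - 30)**2 = 122**2 = 14884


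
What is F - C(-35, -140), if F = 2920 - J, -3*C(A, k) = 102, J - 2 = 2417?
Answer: 535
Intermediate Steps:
J = 2419 (J = 2 + 2417 = 2419)
C(A, k) = -34 (C(A, k) = -1/3*102 = -34)
F = 501 (F = 2920 - 1*2419 = 2920 - 2419 = 501)
F - C(-35, -140) = 501 - 1*(-34) = 501 + 34 = 535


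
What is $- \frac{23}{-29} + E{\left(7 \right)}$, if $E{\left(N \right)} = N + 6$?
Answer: $\frac{400}{29} \approx 13.793$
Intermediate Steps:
$E{\left(N \right)} = 6 + N$
$- \frac{23}{-29} + E{\left(7 \right)} = - \frac{23}{-29} + \left(6 + 7\right) = - \frac{23 \left(-1\right)}{29} + 13 = \left(-1\right) \left(- \frac{23}{29}\right) + 13 = \frac{23}{29} + 13 = \frac{400}{29}$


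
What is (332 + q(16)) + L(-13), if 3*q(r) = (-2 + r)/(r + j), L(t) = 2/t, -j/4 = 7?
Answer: 77561/234 ≈ 331.46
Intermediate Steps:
j = -28 (j = -4*7 = -28)
q(r) = (-2 + r)/(3*(-28 + r)) (q(r) = ((-2 + r)/(r - 28))/3 = ((-2 + r)/(-28 + r))/3 = (-2 + r)/(3*(-28 + r)))
(332 + q(16)) + L(-13) = (332 + (-2 + 16)/(3*(-28 + 16))) + 2/(-13) = (332 + (1/3)*14/(-12)) + 2*(-1/13) = (332 + (1/3)*(-1/12)*14) - 2/13 = (332 - 7/18) - 2/13 = 5969/18 - 2/13 = 77561/234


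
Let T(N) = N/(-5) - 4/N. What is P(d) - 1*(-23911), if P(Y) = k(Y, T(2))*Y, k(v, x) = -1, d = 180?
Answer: 23731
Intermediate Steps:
T(N) = -4/N - N/5 (T(N) = N*(-⅕) - 4/N = -N/5 - 4/N = -4/N - N/5)
P(Y) = -Y
P(d) - 1*(-23911) = -1*180 - 1*(-23911) = -180 + 23911 = 23731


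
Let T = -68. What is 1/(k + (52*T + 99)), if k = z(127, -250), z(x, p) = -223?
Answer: -1/3660 ≈ -0.00027322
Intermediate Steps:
k = -223
1/(k + (52*T + 99)) = 1/(-223 + (52*(-68) + 99)) = 1/(-223 + (-3536 + 99)) = 1/(-223 - 3437) = 1/(-3660) = -1/3660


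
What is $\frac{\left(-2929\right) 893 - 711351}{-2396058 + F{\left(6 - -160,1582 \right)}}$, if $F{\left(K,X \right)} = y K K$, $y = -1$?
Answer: $\frac{1663474}{1211807} \approx 1.3727$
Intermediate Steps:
$F{\left(K,X \right)} = - K^{2}$ ($F{\left(K,X \right)} = - K K = - K^{2}$)
$\frac{\left(-2929\right) 893 - 711351}{-2396058 + F{\left(6 - -160,1582 \right)}} = \frac{\left(-2929\right) 893 - 711351}{-2396058 - \left(6 - -160\right)^{2}} = \frac{-2615597 - 711351}{-2396058 - \left(6 + 160\right)^{2}} = - \frac{3326948}{-2396058 - 166^{2}} = - \frac{3326948}{-2396058 - 27556} = - \frac{3326948}{-2423614} = \left(-3326948\right) \left(- \frac{1}{2423614}\right) = \frac{1663474}{1211807}$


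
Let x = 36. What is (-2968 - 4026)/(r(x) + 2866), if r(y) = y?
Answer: -3497/1451 ≈ -2.4101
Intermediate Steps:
(-2968 - 4026)/(r(x) + 2866) = (-2968 - 4026)/(36 + 2866) = -6994/2902 = -6994*1/2902 = -3497/1451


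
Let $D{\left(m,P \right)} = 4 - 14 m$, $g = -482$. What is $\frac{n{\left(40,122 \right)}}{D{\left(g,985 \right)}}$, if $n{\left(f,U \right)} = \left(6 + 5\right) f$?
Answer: $\frac{55}{844} \approx 0.065166$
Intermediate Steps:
$n{\left(f,U \right)} = 11 f$
$\frac{n{\left(40,122 \right)}}{D{\left(g,985 \right)}} = \frac{11 \cdot 40}{4 - -6748} = \frac{440}{4 + 6748} = \frac{440}{6752} = 440 \cdot \frac{1}{6752} = \frac{55}{844}$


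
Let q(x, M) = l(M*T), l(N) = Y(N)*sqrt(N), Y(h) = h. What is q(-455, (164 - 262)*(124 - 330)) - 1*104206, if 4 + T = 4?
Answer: -104206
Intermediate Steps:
T = 0 (T = -4 + 4 = 0)
l(N) = N**(3/2) (l(N) = N*sqrt(N) = N**(3/2))
q(x, M) = 0 (q(x, M) = (M*0)**(3/2) = 0**(3/2) = 0)
q(-455, (164 - 262)*(124 - 330)) - 1*104206 = 0 - 1*104206 = 0 - 104206 = -104206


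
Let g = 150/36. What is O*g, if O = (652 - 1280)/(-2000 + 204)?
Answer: 3925/2694 ≈ 1.4569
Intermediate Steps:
O = 157/449 (O = -628/(-1796) = -628*(-1/1796) = 157/449 ≈ 0.34967)
g = 25/6 (g = 150*(1/36) = 25/6 ≈ 4.1667)
O*g = (157/449)*(25/6) = 3925/2694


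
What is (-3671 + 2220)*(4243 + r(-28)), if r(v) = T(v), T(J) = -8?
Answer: -6144985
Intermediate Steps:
r(v) = -8
(-3671 + 2220)*(4243 + r(-28)) = (-3671 + 2220)*(4243 - 8) = -1451*4235 = -6144985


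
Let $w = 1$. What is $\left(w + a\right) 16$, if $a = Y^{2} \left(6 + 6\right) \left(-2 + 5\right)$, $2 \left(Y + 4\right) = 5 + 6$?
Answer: $1312$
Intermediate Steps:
$Y = \frac{3}{2}$ ($Y = -4 + \frac{5 + 6}{2} = -4 + \frac{1}{2} \cdot 11 = -4 + \frac{11}{2} = \frac{3}{2} \approx 1.5$)
$a = 81$ ($a = \left(\frac{3}{2}\right)^{2} \left(6 + 6\right) \left(-2 + 5\right) = \frac{9 \cdot 12 \cdot 3}{4} = \frac{9}{4} \cdot 36 = 81$)
$\left(w + a\right) 16 = \left(1 + 81\right) 16 = 82 \cdot 16 = 1312$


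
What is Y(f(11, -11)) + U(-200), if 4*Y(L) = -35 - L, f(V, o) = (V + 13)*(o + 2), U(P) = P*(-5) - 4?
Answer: 4165/4 ≈ 1041.3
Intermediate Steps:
U(P) = -4 - 5*P (U(P) = -5*P - 4 = -4 - 5*P)
f(V, o) = (2 + o)*(13 + V) (f(V, o) = (13 + V)*(2 + o) = (2 + o)*(13 + V))
Y(L) = -35/4 - L/4 (Y(L) = (-35 - L)/4 = -35/4 - L/4)
Y(f(11, -11)) + U(-200) = (-35/4 - (26 + 2*11 + 13*(-11) + 11*(-11))/4) + (-4 - 5*(-200)) = (-35/4 - (26 + 22 - 143 - 121)/4) + (-4 + 1000) = (-35/4 - 1/4*(-216)) + 996 = (-35/4 + 54) + 996 = 181/4 + 996 = 4165/4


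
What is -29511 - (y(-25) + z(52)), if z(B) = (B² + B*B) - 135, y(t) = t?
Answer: -34759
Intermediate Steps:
z(B) = -135 + 2*B² (z(B) = (B² + B²) - 135 = 2*B² - 135 = -135 + 2*B²)
-29511 - (y(-25) + z(52)) = -29511 - (-25 + (-135 + 2*52²)) = -29511 - (-25 + (-135 + 2*2704)) = -29511 - (-25 + (-135 + 5408)) = -29511 - (-25 + 5273) = -29511 - 1*5248 = -29511 - 5248 = -34759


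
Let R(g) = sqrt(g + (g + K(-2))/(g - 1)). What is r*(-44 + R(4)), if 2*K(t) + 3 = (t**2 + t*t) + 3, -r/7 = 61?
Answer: 18788 - 854*sqrt(15)/3 ≈ 17686.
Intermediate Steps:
r = -427 (r = -7*61 = -427)
K(t) = t**2 (K(t) = -3/2 + ((t**2 + t*t) + 3)/2 = -3/2 + ((t**2 + t**2) + 3)/2 = -3/2 + (2*t**2 + 3)/2 = -3/2 + (3 + 2*t**2)/2 = -3/2 + (3/2 + t**2) = t**2)
R(g) = sqrt(g + (4 + g)/(-1 + g)) (R(g) = sqrt(g + (g + (-2)**2)/(g - 1)) = sqrt(g + (g + 4)/(-1 + g)) = sqrt(g + (4 + g)/(-1 + g)))
r*(-44 + R(4)) = -427*(-44 + sqrt((4 + 4**2)/(-1 + 4))) = -427*(-44 + sqrt((4 + 16)/3)) = -427*(-44 + sqrt((1/3)*20)) = -427*(-44 + sqrt(20/3)) = -427*(-44 + 2*sqrt(15)/3) = 18788 - 854*sqrt(15)/3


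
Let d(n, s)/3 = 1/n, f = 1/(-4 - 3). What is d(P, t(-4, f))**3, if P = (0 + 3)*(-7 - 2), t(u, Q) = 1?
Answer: -1/729 ≈ -0.0013717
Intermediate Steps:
f = -1/7 (f = 1/(-7) = -1/7 ≈ -0.14286)
P = -27 (P = 3*(-9) = -27)
d(n, s) = 3/n
d(P, t(-4, f))**3 = (3/(-27))**3 = (3*(-1/27))**3 = (-1/9)**3 = -1/729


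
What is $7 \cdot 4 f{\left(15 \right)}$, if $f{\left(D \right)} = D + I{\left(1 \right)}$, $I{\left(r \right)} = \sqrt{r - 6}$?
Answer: $420 + 28 i \sqrt{5} \approx 420.0 + 62.61 i$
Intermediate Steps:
$I{\left(r \right)} = \sqrt{-6 + r}$
$f{\left(D \right)} = D + i \sqrt{5}$ ($f{\left(D \right)} = D + \sqrt{-6 + 1} = D + \sqrt{-5} = D + i \sqrt{5}$)
$7 \cdot 4 f{\left(15 \right)} = 7 \cdot 4 \left(15 + i \sqrt{5}\right) = 28 \left(15 + i \sqrt{5}\right) = 420 + 28 i \sqrt{5}$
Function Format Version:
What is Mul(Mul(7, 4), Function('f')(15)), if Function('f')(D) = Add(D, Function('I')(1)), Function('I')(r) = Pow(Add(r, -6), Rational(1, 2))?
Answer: Add(420, Mul(28, I, Pow(5, Rational(1, 2)))) ≈ Add(420.00, Mul(62.610, I))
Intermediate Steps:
Function('I')(r) = Pow(Add(-6, r), Rational(1, 2))
Function('f')(D) = Add(D, Mul(I, Pow(5, Rational(1, 2)))) (Function('f')(D) = Add(D, Pow(Add(-6, 1), Rational(1, 2))) = Add(D, Pow(-5, Rational(1, 2))) = Add(D, Mul(I, Pow(5, Rational(1, 2)))))
Mul(Mul(7, 4), Function('f')(15)) = Mul(Mul(7, 4), Add(15, Mul(I, Pow(5, Rational(1, 2))))) = Mul(28, Add(15, Mul(I, Pow(5, Rational(1, 2))))) = Add(420, Mul(28, I, Pow(5, Rational(1, 2))))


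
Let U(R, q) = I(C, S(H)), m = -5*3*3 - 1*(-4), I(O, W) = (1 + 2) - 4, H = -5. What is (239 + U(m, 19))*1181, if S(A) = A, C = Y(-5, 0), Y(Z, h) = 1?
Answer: 281078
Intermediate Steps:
C = 1
I(O, W) = -1 (I(O, W) = 3 - 4 = -1)
m = -41 (m = -15*3 + 4 = -45 + 4 = -41)
U(R, q) = -1
(239 + U(m, 19))*1181 = (239 - 1)*1181 = 238*1181 = 281078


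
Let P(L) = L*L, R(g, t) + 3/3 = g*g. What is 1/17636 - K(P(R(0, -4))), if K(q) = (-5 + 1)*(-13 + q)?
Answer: -846527/17636 ≈ -48.000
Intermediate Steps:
R(g, t) = -1 + g² (R(g, t) = -1 + g*g = -1 + g²)
P(L) = L²
K(q) = 52 - 4*q (K(q) = -4*(-13 + q) = 52 - 4*q)
1/17636 - K(P(R(0, -4))) = 1/17636 - (52 - 4*(-1 + 0²)²) = 1/17636 - (52 - 4*(-1 + 0)²) = 1/17636 - (52 - 4*(-1)²) = 1/17636 - (52 - 4*1) = 1/17636 - (52 - 4) = 1/17636 - 1*48 = 1/17636 - 48 = -846527/17636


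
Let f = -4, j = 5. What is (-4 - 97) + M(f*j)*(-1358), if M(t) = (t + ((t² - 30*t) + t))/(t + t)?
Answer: 32491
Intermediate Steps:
M(t) = (t² - 28*t)/(2*t) (M(t) = (t + (t² - 29*t))/((2*t)) = (t² - 28*t)*(1/(2*t)) = (t² - 28*t)/(2*t))
(-4 - 97) + M(f*j)*(-1358) = (-4 - 97) + (-14 + (-4*5)/2)*(-1358) = -101 + (-14 + (½)*(-20))*(-1358) = -101 + (-14 - 10)*(-1358) = -101 - 24*(-1358) = -101 + 32592 = 32491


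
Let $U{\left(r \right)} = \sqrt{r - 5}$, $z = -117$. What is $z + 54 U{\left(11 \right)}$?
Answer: $-117 + 54 \sqrt{6} \approx 15.272$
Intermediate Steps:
$U{\left(r \right)} = \sqrt{-5 + r}$
$z + 54 U{\left(11 \right)} = -117 + 54 \sqrt{-5 + 11} = -117 + 54 \sqrt{6}$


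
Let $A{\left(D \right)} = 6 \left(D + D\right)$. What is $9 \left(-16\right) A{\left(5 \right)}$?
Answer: $-8640$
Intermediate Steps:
$A{\left(D \right)} = 12 D$ ($A{\left(D \right)} = 6 \cdot 2 D = 12 D$)
$9 \left(-16\right) A{\left(5 \right)} = 9 \left(-16\right) 12 \cdot 5 = \left(-144\right) 60 = -8640$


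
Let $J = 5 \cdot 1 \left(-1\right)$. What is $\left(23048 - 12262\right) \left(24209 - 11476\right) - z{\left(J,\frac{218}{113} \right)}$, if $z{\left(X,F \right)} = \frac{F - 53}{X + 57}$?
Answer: $\frac{806998904659}{5876} \approx 1.3734 \cdot 10^{8}$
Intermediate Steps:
$J = -5$ ($J = 5 \left(-1\right) = -5$)
$z{\left(X,F \right)} = \frac{-53 + F}{57 + X}$
$\left(23048 - 12262\right) \left(24209 - 11476\right) - z{\left(J,\frac{218}{113} \right)} = \left(23048 - 12262\right) \left(24209 - 11476\right) - \frac{-53 + \frac{218}{113}}{57 - 5} = 10786 \cdot 12733 - \frac{-53 + 218 \cdot \frac{1}{113}}{52} = 137338138 - \frac{-53 + \frac{218}{113}}{52} = 137338138 - \frac{1}{52} \left(- \frac{5771}{113}\right) = 137338138 - - \frac{5771}{5876} = 137338138 + \frac{5771}{5876} = \frac{806998904659}{5876}$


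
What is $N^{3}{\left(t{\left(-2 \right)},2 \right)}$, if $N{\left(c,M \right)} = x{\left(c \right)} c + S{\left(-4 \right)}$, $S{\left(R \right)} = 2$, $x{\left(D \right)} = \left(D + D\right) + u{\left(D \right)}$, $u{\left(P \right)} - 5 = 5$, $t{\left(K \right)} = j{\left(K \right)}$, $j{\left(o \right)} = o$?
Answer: $-1000$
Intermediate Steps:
$t{\left(K \right)} = K$
$u{\left(P \right)} = 10$ ($u{\left(P \right)} = 5 + 5 = 10$)
$x{\left(D \right)} = 10 + 2 D$ ($x{\left(D \right)} = \left(D + D\right) + 10 = 2 D + 10 = 10 + 2 D$)
$N{\left(c,M \right)} = 2 + c \left(10 + 2 c\right)$ ($N{\left(c,M \right)} = \left(10 + 2 c\right) c + 2 = c \left(10 + 2 c\right) + 2 = 2 + c \left(10 + 2 c\right)$)
$N^{3}{\left(t{\left(-2 \right)},2 \right)} = \left(2 + 2 \left(-2\right) \left(5 - 2\right)\right)^{3} = \left(2 + 2 \left(-2\right) 3\right)^{3} = \left(2 - 12\right)^{3} = \left(-10\right)^{3} = -1000$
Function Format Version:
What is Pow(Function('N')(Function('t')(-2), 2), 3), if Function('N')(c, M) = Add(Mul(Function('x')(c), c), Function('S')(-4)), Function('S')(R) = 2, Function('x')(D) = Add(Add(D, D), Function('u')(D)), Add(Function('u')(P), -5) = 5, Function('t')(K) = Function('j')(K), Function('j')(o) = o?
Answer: -1000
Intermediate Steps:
Function('t')(K) = K
Function('u')(P) = 10 (Function('u')(P) = Add(5, 5) = 10)
Function('x')(D) = Add(10, Mul(2, D)) (Function('x')(D) = Add(Add(D, D), 10) = Add(Mul(2, D), 10) = Add(10, Mul(2, D)))
Function('N')(c, M) = Add(2, Mul(c, Add(10, Mul(2, c)))) (Function('N')(c, M) = Add(Mul(Add(10, Mul(2, c)), c), 2) = Add(Mul(c, Add(10, Mul(2, c))), 2) = Add(2, Mul(c, Add(10, Mul(2, c)))))
Pow(Function('N')(Function('t')(-2), 2), 3) = Pow(Add(2, Mul(2, -2, Add(5, -2))), 3) = Pow(Add(2, Mul(2, -2, 3)), 3) = Pow(Add(2, -12), 3) = Pow(-10, 3) = -1000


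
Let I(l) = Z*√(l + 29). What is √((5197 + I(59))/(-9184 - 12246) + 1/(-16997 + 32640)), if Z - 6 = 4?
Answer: √(-27245857590057090 - 104879898241400*√22)/335229490 ≈ 0.49681*I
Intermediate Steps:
Z = 10 (Z = 6 + 4 = 10)
I(l) = 10*√(29 + l) (I(l) = 10*√(l + 29) = 10*√(29 + l))
√((5197 + I(59))/(-9184 - 12246) + 1/(-16997 + 32640)) = √((5197 + 10*√(29 + 59))/(-9184 - 12246) + 1/(-16997 + 32640)) = √((5197 + 10*√88)/(-21430) + 1/15643) = √((5197 + 10*(2*√22))*(-1/21430) + 1/15643) = √((5197 + 20*√22)*(-1/21430) + 1/15643) = √((-5197/21430 - 2*√22/2143) + 1/15643) = √(-81275241/335229490 - 2*√22/2143)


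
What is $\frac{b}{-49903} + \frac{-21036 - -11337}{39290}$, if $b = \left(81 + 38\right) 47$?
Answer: $- \frac{100536881}{280098410} \approx -0.35893$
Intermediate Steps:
$b = 5593$ ($b = 119 \cdot 47 = 5593$)
$\frac{b}{-49903} + \frac{-21036 - -11337}{39290} = \frac{5593}{-49903} + \frac{-21036 - -11337}{39290} = 5593 \left(- \frac{1}{49903}\right) + \left(-21036 + 11337\right) \frac{1}{39290} = - \frac{799}{7129} - \frac{9699}{39290} = - \frac{100536881}{280098410}$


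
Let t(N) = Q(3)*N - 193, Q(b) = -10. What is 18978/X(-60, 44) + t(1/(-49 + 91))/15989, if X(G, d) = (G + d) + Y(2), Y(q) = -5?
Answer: -303443300/335769 ≈ -903.73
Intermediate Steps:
X(G, d) = -5 + G + d (X(G, d) = (G + d) - 5 = -5 + G + d)
t(N) = -193 - 10*N (t(N) = -10*N - 193 = -193 - 10*N)
18978/X(-60, 44) + t(1/(-49 + 91))/15989 = 18978/(-5 - 60 + 44) + (-193 - 10/(-49 + 91))/15989 = 18978/(-21) + (-193 - 10/42)*(1/15989) = 18978*(-1/21) + (-193 - 10*1/42)*(1/15989) = -6326/7 + (-193 - 5/21)*(1/15989) = -6326/7 - 4058/21*1/15989 = -6326/7 - 4058/335769 = -303443300/335769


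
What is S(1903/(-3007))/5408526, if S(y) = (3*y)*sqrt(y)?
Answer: -1903*I*sqrt(5722321)/16301385703258 ≈ -2.7925e-7*I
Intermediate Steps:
S(y) = 3*y**(3/2)
S(1903/(-3007))/5408526 = (3*(1903/(-3007))**(3/2))/5408526 = (3*(1903*(-1/3007))**(3/2))*(1/5408526) = (3*(-1903/3007)**(3/2))*(1/5408526) = (3*(-1903*I*sqrt(5722321)/9042049))*(1/5408526) = -5709*I*sqrt(5722321)/9042049*(1/5408526) = -1903*I*sqrt(5722321)/16301385703258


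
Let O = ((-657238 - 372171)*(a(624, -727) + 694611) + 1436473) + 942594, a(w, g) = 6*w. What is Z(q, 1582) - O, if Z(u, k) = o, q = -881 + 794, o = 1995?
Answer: 718890545123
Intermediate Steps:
q = -87
Z(u, k) = 1995
O = -718890543128 (O = ((-657238 - 372171)*(6*624 + 694611) + 1436473) + 942594 = (-1029409*(3744 + 694611) + 1436473) + 942594 = (-1029409*698355 + 1436473) + 942594 = (-718892922195 + 1436473) + 942594 = -718891485722 + 942594 = -718890543128)
Z(q, 1582) - O = 1995 - 1*(-718890543128) = 1995 + 718890543128 = 718890545123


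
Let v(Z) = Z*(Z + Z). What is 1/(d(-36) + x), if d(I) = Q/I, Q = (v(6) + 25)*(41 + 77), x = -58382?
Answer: -18/1056599 ≈ -1.7036e-5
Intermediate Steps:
v(Z) = 2*Z² (v(Z) = Z*(2*Z) = 2*Z²)
Q = 11446 (Q = (2*6² + 25)*(41 + 77) = (2*36 + 25)*118 = (72 + 25)*118 = 97*118 = 11446)
d(I) = 11446/I
1/(d(-36) + x) = 1/(11446/(-36) - 58382) = 1/(11446*(-1/36) - 58382) = 1/(-5723/18 - 58382) = 1/(-1056599/18) = -18/1056599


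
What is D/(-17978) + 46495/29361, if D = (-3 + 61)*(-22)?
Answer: 436675873/263926029 ≈ 1.6545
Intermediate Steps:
D = -1276 (D = 58*(-22) = -1276)
D/(-17978) + 46495/29361 = -1276/(-17978) + 46495/29361 = -1276*(-1/17978) + 46495*(1/29361) = 638/8989 + 46495/29361 = 436675873/263926029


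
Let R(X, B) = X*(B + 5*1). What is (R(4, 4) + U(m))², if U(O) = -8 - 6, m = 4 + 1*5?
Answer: 484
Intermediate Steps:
R(X, B) = X*(5 + B) (R(X, B) = X*(B + 5) = X*(5 + B))
m = 9 (m = 4 + 5 = 9)
U(O) = -14
(R(4, 4) + U(m))² = (4*(5 + 4) - 14)² = (4*9 - 14)² = (36 - 14)² = 22² = 484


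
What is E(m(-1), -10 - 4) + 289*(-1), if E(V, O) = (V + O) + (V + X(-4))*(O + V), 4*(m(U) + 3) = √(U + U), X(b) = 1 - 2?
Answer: -1905/8 - 5*I*√2 ≈ -238.13 - 7.0711*I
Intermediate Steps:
X(b) = -1
m(U) = -3 + √2*√U/4 (m(U) = -3 + √(U + U)/4 = -3 + √(2*U)/4 = -3 + (√2*√U)/4 = -3 + √2*√U/4)
E(V, O) = O + V + (-1 + V)*(O + V) (E(V, O) = (V + O) + (V - 1)*(O + V) = (O + V) + (-1 + V)*(O + V) = O + V + (-1 + V)*(O + V))
E(m(-1), -10 - 4) + 289*(-1) = (-3 + √2*√(-1)/4)*((-10 - 4) + (-3 + √2*√(-1)/4)) + 289*(-1) = (-3 + √2*I/4)*(-14 + (-3 + √2*I/4)) - 289 = (-3 + I*√2/4)*(-14 + (-3 + I*√2/4)) - 289 = (-3 + I*√2/4)*(-17 + I*√2/4) - 289 = (-17 + I*√2/4)*(-3 + I*√2/4) - 289 = -289 + (-17 + I*√2/4)*(-3 + I*√2/4)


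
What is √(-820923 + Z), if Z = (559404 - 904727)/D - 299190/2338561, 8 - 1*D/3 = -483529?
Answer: 7*I*√21422165290366981390437725306/1130780770257 ≈ 906.05*I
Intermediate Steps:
D = 1450611 (D = 24 - 3*(-483529) = 24 + 1450587 = 1450611)
Z = -1241567205293/3392342310771 (Z = (559404 - 904727)/1450611 - 299190/2338561 = -345323*1/1450611 - 299190*1/2338561 = -345323/1450611 - 299190/2338561 = -1241567205293/3392342310771 ≈ -0.36599)
√(-820923 + Z) = √(-820923 - 1241567205293/3392342310771) = √(-2784853068352266926/3392342310771) = 7*I*√21422165290366981390437725306/1130780770257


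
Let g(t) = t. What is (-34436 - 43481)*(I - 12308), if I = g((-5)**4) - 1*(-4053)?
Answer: 594506710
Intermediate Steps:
I = 4678 (I = (-5)**4 - 1*(-4053) = 625 + 4053 = 4678)
(-34436 - 43481)*(I - 12308) = (-34436 - 43481)*(4678 - 12308) = -77917*(-7630) = 594506710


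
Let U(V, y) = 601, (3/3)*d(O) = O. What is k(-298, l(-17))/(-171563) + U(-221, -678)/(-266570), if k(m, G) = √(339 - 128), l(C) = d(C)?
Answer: -601/266570 - √211/171563 ≈ -0.0023392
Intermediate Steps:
d(O) = O
l(C) = C
k(m, G) = √211
k(-298, l(-17))/(-171563) + U(-221, -678)/(-266570) = √211/(-171563) + 601/(-266570) = √211*(-1/171563) + 601*(-1/266570) = -√211/171563 - 601/266570 = -601/266570 - √211/171563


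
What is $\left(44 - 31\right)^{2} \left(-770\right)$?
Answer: $-130130$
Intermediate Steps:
$\left(44 - 31\right)^{2} \left(-770\right) = 13^{2} \left(-770\right) = 169 \left(-770\right) = -130130$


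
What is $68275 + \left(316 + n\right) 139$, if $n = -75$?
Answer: $101774$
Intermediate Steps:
$68275 + \left(316 + n\right) 139 = 68275 + \left(316 - 75\right) 139 = 68275 + 241 \cdot 139 = 68275 + 33499 = 101774$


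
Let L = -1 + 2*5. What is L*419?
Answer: 3771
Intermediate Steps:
L = 9 (L = -1 + 10 = 9)
L*419 = 9*419 = 3771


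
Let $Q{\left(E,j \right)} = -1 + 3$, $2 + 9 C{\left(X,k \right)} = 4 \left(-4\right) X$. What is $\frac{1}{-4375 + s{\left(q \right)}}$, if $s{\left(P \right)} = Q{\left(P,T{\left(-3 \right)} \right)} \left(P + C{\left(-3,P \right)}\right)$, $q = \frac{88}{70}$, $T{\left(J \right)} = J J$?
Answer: $- \frac{315}{1374113} \approx -0.00022924$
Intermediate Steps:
$T{\left(J \right)} = J^{2}$
$C{\left(X,k \right)} = - \frac{2}{9} - \frac{16 X}{9}$ ($C{\left(X,k \right)} = - \frac{2}{9} + \frac{4 \left(-4\right) X}{9} = - \frac{2}{9} + \frac{\left(-16\right) X}{9} = - \frac{2}{9} - \frac{16 X}{9}$)
$Q{\left(E,j \right)} = 2$
$q = \frac{44}{35}$ ($q = 88 \cdot \frac{1}{70} = \frac{44}{35} \approx 1.2571$)
$s{\left(P \right)} = \frac{92}{9} + 2 P$ ($s{\left(P \right)} = 2 \left(P - - \frac{46}{9}\right) = 2 \left(P + \left(- \frac{2}{9} + \frac{16}{3}\right)\right) = 2 \left(P + \frac{46}{9}\right) = 2 \left(\frac{46}{9} + P\right) = \frac{92}{9} + 2 P$)
$\frac{1}{-4375 + s{\left(q \right)}} = \frac{1}{-4375 + \left(\frac{92}{9} + 2 \cdot \frac{44}{35}\right)} = \frac{1}{-4375 + \left(\frac{92}{9} + \frac{88}{35}\right)} = \frac{1}{-4375 + \frac{4012}{315}} = \frac{1}{- \frac{1374113}{315}} = - \frac{315}{1374113}$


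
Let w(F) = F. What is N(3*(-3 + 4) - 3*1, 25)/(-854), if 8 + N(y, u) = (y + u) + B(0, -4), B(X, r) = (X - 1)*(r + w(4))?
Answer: -17/854 ≈ -0.019906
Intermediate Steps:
B(X, r) = (-1 + X)*(4 + r) (B(X, r) = (X - 1)*(r + 4) = (-1 + X)*(4 + r))
N(y, u) = -8 + u + y (N(y, u) = -8 + ((y + u) + (-4 - 1*(-4) + 4*0 + 0*(-4))) = -8 + ((u + y) + (-4 + 4 + 0 + 0)) = -8 + ((u + y) + 0) = -8 + (u + y) = -8 + u + y)
N(3*(-3 + 4) - 3*1, 25)/(-854) = (-8 + 25 + (3*(-3 + 4) - 3*1))/(-854) = (-8 + 25 + (3*1 - 3))*(-1/854) = (-8 + 25 + (3 - 3))*(-1/854) = (-8 + 25 + 0)*(-1/854) = 17*(-1/854) = -17/854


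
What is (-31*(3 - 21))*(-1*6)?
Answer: -3348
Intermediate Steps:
(-31*(3 - 21))*(-1*6) = -31*(-18)*(-6) = 558*(-6) = -3348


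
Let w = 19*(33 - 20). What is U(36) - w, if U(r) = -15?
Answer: -262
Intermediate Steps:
w = 247 (w = 19*13 = 247)
U(36) - w = -15 - 1*247 = -15 - 247 = -262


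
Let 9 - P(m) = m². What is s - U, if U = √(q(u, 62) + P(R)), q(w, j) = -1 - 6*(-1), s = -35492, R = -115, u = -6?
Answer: -35492 - I*√13211 ≈ -35492.0 - 114.94*I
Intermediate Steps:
q(w, j) = 5 (q(w, j) = -1 + 6 = 5)
P(m) = 9 - m²
U = I*√13211 (U = √(5 + (9 - 1*(-115)²)) = √(5 + (9 - 1*13225)) = √(5 + (9 - 13225)) = √(5 - 13216) = √(-13211) = I*√13211 ≈ 114.94*I)
s - U = -35492 - I*√13211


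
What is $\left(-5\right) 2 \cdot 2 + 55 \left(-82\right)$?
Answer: $-4530$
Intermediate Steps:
$\left(-5\right) 2 \cdot 2 + 55 \left(-82\right) = \left(-10\right) 2 - 4510 = -20 - 4510 = -4530$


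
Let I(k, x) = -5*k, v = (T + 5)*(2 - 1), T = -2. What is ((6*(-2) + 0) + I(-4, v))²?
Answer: 64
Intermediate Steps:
v = 3 (v = (-2 + 5)*(2 - 1) = 3*1 = 3)
((6*(-2) + 0) + I(-4, v))² = ((6*(-2) + 0) - 5*(-4))² = ((-12 + 0) + 20)² = (-12 + 20)² = 8² = 64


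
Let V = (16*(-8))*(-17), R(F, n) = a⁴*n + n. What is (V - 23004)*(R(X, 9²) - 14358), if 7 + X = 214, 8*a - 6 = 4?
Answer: 18767522409/64 ≈ 2.9324e+8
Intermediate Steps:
a = 5/4 (a = ¾ + (⅛)*4 = ¾ + ½ = 5/4 ≈ 1.2500)
X = 207 (X = -7 + 214 = 207)
R(F, n) = 881*n/256 (R(F, n) = (5/4)⁴*n + n = 625*n/256 + n = 881*n/256)
V = 2176 (V = -128*(-17) = 2176)
(V - 23004)*(R(X, 9²) - 14358) = (2176 - 23004)*((881/256)*9² - 14358) = -20828*((881/256)*81 - 14358) = -20828*(71361/256 - 14358) = -20828*(-3604287/256) = 18767522409/64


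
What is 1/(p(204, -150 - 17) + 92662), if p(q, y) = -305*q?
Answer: 1/30442 ≈ 3.2849e-5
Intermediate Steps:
1/(p(204, -150 - 17) + 92662) = 1/(-305*204 + 92662) = 1/(-62220 + 92662) = 1/30442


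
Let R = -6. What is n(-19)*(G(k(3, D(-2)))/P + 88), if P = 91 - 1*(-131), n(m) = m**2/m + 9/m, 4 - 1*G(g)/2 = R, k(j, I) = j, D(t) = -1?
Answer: -97780/57 ≈ -1715.4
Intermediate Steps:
G(g) = 20 (G(g) = 8 - 2*(-6) = 8 + 12 = 20)
n(m) = m + 9/m
P = 222 (P = 91 + 131 = 222)
n(-19)*(G(k(3, D(-2)))/P + 88) = (-19 + 9/(-19))*(20/222 + 88) = (-19 + 9*(-1/19))*(20*(1/222) + 88) = (-19 - 9/19)*(10/111 + 88) = -370/19*9778/111 = -97780/57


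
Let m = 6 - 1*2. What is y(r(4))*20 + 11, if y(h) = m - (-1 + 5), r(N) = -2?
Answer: 11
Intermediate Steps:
m = 4 (m = 6 - 2 = 4)
y(h) = 0 (y(h) = 4 - (-1 + 5) = 4 - 1*4 = 4 - 4 = 0)
y(r(4))*20 + 11 = 0*20 + 11 = 0 + 11 = 11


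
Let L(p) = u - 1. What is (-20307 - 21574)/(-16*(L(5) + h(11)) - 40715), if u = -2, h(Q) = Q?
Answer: 41881/40843 ≈ 1.0254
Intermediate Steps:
L(p) = -3 (L(p) = -2 - 1 = -3)
(-20307 - 21574)/(-16*(L(5) + h(11)) - 40715) = (-20307 - 21574)/(-16*(-3 + 11) - 40715) = -41881/(-16*8 - 40715) = -41881/(-128 - 40715) = -41881/(-40843) = -41881*(-1/40843) = 41881/40843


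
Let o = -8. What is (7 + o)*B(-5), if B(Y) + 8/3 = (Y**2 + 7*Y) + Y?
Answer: 53/3 ≈ 17.667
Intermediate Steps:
B(Y) = -8/3 + Y**2 + 8*Y (B(Y) = -8/3 + ((Y**2 + 7*Y) + Y) = -8/3 + (Y**2 + 8*Y) = -8/3 + Y**2 + 8*Y)
(7 + o)*B(-5) = (7 - 8)*(-8/3 + (-5)**2 + 8*(-5)) = -(-8/3 + 25 - 40) = -1*(-53/3) = 53/3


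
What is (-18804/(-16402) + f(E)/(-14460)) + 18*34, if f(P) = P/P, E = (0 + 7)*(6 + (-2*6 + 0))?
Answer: 72710858239/118586460 ≈ 613.15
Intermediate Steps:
E = -42 (E = 7*(6 + (-12 + 0)) = 7*(6 - 12) = 7*(-6) = -42)
f(P) = 1
(-18804/(-16402) + f(E)/(-14460)) + 18*34 = (-18804/(-16402) + 1/(-14460)) + 18*34 = (-18804*(-1/16402) + 1*(-1/14460)) + 612 = (9402/8201 - 1/14460) + 612 = 135944719/118586460 + 612 = 72710858239/118586460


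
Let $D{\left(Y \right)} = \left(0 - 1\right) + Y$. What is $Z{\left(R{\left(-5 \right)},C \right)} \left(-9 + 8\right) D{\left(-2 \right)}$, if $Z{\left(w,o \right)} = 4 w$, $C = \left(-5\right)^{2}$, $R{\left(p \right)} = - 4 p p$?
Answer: $-1200$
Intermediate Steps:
$R{\left(p \right)} = - 4 p^{2}$
$C = 25$
$D{\left(Y \right)} = -1 + Y$
$Z{\left(R{\left(-5 \right)},C \right)} \left(-9 + 8\right) D{\left(-2 \right)} = 4 \left(- 4 \left(-5\right)^{2}\right) \left(-9 + 8\right) \left(-1 - 2\right) = 4 \left(\left(-4\right) 25\right) \left(-1\right) \left(-3\right) = 4 \left(-100\right) \left(-1\right) \left(-3\right) = \left(-400\right) \left(-1\right) \left(-3\right) = 400 \left(-3\right) = -1200$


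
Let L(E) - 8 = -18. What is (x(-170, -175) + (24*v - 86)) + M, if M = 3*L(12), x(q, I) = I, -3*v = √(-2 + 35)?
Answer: -291 - 8*√33 ≈ -336.96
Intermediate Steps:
v = -√33/3 (v = -√(-2 + 35)/3 = -√33/3 ≈ -1.9149)
L(E) = -10 (L(E) = 8 - 18 = -10)
M = -30 (M = 3*(-10) = -30)
(x(-170, -175) + (24*v - 86)) + M = (-175 + (24*(-√33/3) - 86)) - 30 = (-175 + (-8*√33 - 86)) - 30 = (-175 + (-86 - 8*√33)) - 30 = (-261 - 8*√33) - 30 = -291 - 8*√33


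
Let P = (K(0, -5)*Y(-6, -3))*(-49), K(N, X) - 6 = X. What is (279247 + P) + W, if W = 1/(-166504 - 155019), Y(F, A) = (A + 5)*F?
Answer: 89973388704/321523 ≈ 2.7984e+5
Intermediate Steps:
K(N, X) = 6 + X
Y(F, A) = F*(5 + A) (Y(F, A) = (5 + A)*F = F*(5 + A))
W = -1/321523 (W = 1/(-321523) = -1/321523 ≈ -3.1102e-6)
P = 588 (P = ((6 - 5)*(-6*(5 - 3)))*(-49) = (1*(-6*2))*(-49) = (1*(-12))*(-49) = -12*(-49) = 588)
(279247 + P) + W = (279247 + 588) - 1/321523 = 279835 - 1/321523 = 89973388704/321523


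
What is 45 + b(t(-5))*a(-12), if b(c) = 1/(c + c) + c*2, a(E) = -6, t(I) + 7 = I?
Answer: 757/4 ≈ 189.25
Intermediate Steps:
t(I) = -7 + I
b(c) = 1/(2*c) + 2*c
45 + b(t(-5))*a(-12) = 45 + (1/(2*(-7 - 5)) + 2*(-7 - 5))*(-6) = 45 + ((1/2)/(-12) + 2*(-12))*(-6) = 45 + ((1/2)*(-1/12) - 24)*(-6) = 45 + (-1/24 - 24)*(-6) = 45 - 577/24*(-6) = 45 + 577/4 = 757/4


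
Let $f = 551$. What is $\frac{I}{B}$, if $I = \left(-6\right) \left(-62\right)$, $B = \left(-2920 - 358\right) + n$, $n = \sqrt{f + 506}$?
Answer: $- \frac{406472}{3581409} - \frac{124 \sqrt{1057}}{3581409} \approx -0.11462$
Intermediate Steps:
$n = \sqrt{1057}$ ($n = \sqrt{551 + 506} = \sqrt{1057} \approx 32.512$)
$B = -3278 + \sqrt{1057}$ ($B = \left(-2920 - 358\right) + \sqrt{1057} = -3278 + \sqrt{1057} \approx -3245.5$)
$I = 372$
$\frac{I}{B} = \frac{372}{-3278 + \sqrt{1057}}$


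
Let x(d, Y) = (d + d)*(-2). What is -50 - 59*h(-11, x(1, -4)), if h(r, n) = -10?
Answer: 540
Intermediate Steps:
x(d, Y) = -4*d (x(d, Y) = (2*d)*(-2) = -4*d)
-50 - 59*h(-11, x(1, -4)) = -50 - 59*(-10) = -50 + 590 = 540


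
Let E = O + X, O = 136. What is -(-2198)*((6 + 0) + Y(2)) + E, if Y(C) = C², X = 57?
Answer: 22173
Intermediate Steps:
E = 193 (E = 136 + 57 = 193)
-(-2198)*((6 + 0) + Y(2)) + E = -(-2198)*((6 + 0) + 2²) + 193 = -(-2198)*(6 + 4) + 193 = -(-2198)*10 + 193 = -314*(-70) + 193 = 21980 + 193 = 22173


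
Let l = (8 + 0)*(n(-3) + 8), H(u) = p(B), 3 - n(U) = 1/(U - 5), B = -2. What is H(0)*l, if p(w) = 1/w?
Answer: -89/2 ≈ -44.500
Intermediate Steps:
n(U) = 3 - 1/(-5 + U) (n(U) = 3 - 1/(U - 5) = 3 - 1/(-5 + U))
H(u) = -½ (H(u) = 1/(-2) = -½)
l = 89 (l = (8 + 0)*((-16 + 3*(-3))/(-5 - 3) + 8) = 8*((-16 - 9)/(-8) + 8) = 8*(-⅛*(-25) + 8) = 8*(25/8 + 8) = 8*(89/8) = 89)
H(0)*l = -½*89 = -89/2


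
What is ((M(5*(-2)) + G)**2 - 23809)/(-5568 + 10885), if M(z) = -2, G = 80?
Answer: -17725/5317 ≈ -3.3336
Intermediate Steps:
((M(5*(-2)) + G)**2 - 23809)/(-5568 + 10885) = ((-2 + 80)**2 - 23809)/(-5568 + 10885) = (78**2 - 23809)/5317 = (6084 - 23809)*(1/5317) = -17725*1/5317 = -17725/5317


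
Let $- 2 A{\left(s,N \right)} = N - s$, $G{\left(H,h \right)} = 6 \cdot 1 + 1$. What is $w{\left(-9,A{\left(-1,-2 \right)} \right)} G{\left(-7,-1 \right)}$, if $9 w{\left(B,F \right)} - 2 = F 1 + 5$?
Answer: $\frac{35}{6} \approx 5.8333$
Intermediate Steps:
$G{\left(H,h \right)} = 7$ ($G{\left(H,h \right)} = 6 + 1 = 7$)
$A{\left(s,N \right)} = \frac{s}{2} - \frac{N}{2}$ ($A{\left(s,N \right)} = - \frac{N - s}{2} = \frac{s}{2} - \frac{N}{2}$)
$w{\left(B,F \right)} = \frac{7}{9} + \frac{F}{9}$ ($w{\left(B,F \right)} = \frac{2}{9} + \frac{F 1 + 5}{9} = \frac{2}{9} + \frac{F + 5}{9} = \frac{2}{9} + \frac{5 + F}{9} = \frac{2}{9} + \left(\frac{5}{9} + \frac{F}{9}\right) = \frac{7}{9} + \frac{F}{9}$)
$w{\left(-9,A{\left(-1,-2 \right)} \right)} G{\left(-7,-1 \right)} = \left(\frac{7}{9} + \frac{\frac{1}{2} \left(-1\right) - -1}{9}\right) 7 = \left(\frac{7}{9} + \frac{- \frac{1}{2} + 1}{9}\right) 7 = \left(\frac{7}{9} + \frac{1}{9} \cdot \frac{1}{2}\right) 7 = \left(\frac{7}{9} + \frac{1}{18}\right) 7 = \frac{5}{6} \cdot 7 = \frac{35}{6}$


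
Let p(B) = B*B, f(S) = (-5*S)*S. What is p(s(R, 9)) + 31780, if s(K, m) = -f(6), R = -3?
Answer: 64180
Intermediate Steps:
f(S) = -5*S²
s(K, m) = 180 (s(K, m) = -(-5)*6² = -(-5)*36 = -1*(-180) = 180)
p(B) = B²
p(s(R, 9)) + 31780 = 180² + 31780 = 32400 + 31780 = 64180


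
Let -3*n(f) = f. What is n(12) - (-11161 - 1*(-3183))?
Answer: 7974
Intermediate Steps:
n(f) = -f/3
n(12) - (-11161 - 1*(-3183)) = -⅓*12 - (-11161 - 1*(-3183)) = -4 - (-11161 + 3183) = -4 - 1*(-7978) = -4 + 7978 = 7974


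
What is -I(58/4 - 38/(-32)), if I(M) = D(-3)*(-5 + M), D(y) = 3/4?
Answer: -513/64 ≈ -8.0156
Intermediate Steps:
D(y) = 3/4 (D(y) = 3*(1/4) = 3/4)
I(M) = -15/4 + 3*M/4 (I(M) = 3*(-5 + M)/4 = -15/4 + 3*M/4)
-I(58/4 - 38/(-32)) = -(-15/4 + 3*(58/4 - 38/(-32))/4) = -(-15/4 + 3*(58*(1/4) - 38*(-1/32))/4) = -(-15/4 + 3*(29/2 + 19/16)/4) = -(-15/4 + (3/4)*(251/16)) = -(-15/4 + 753/64) = -1*513/64 = -513/64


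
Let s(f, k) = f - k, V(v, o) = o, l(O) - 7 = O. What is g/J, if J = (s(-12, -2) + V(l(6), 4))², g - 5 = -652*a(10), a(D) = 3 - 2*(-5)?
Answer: -8471/36 ≈ -235.31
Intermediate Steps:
a(D) = 13 (a(D) = 3 + 10 = 13)
l(O) = 7 + O
g = -8471 (g = 5 - 652*13 = 5 - 8476 = -8471)
J = 36 (J = ((-12 - 1*(-2)) + 4)² = ((-12 + 2) + 4)² = (-10 + 4)² = (-6)² = 36)
g/J = -8471/36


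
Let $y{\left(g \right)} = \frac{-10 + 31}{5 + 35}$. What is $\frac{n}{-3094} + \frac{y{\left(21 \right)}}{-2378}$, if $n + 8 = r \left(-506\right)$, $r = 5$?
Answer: $\frac{120674793}{147150640} \approx 0.82008$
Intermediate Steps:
$n = -2538$ ($n = -8 + 5 \left(-506\right) = -8 - 2530 = -2538$)
$y{\left(g \right)} = \frac{21}{40}$
$\frac{n}{-3094} + \frac{y{\left(21 \right)}}{-2378} = - \frac{2538}{-3094} + \frac{21}{40 \left(-2378\right)} = \left(-2538\right) \left(- \frac{1}{3094}\right) + \frac{21}{40} \left(- \frac{1}{2378}\right) = \frac{1269}{1547} - \frac{21}{95120} = \frac{120674793}{147150640}$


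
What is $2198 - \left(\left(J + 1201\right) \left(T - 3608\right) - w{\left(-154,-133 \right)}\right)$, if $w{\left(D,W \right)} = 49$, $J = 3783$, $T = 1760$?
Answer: $9212679$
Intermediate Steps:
$2198 - \left(\left(J + 1201\right) \left(T - 3608\right) - w{\left(-154,-133 \right)}\right) = 2198 - \left(\left(3783 + 1201\right) \left(1760 - 3608\right) - 49\right) = 2198 - \left(4984 \left(-1848\right) - 49\right) = 2198 - \left(-9210432 - 49\right) = 2198 - -9210481 = 2198 + 9210481 = 9212679$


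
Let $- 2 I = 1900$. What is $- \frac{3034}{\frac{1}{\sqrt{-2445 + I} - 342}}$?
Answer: $1037628 - 3034 i \sqrt{3395} \approx 1.0376 \cdot 10^{6} - 1.7678 \cdot 10^{5} i$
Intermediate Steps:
$I = -950$ ($I = \left(- \frac{1}{2}\right) 1900 = -950$)
$- \frac{3034}{\frac{1}{\sqrt{-2445 + I} - 342}} = - \frac{3034}{\frac{1}{\sqrt{-2445 - 950} - 342}} = - \frac{3034}{\frac{1}{\sqrt{-3395} - 342}} = - \frac{3034}{\frac{1}{i \sqrt{3395} - 342}} = - \frac{3034}{\frac{1}{-342 + i \sqrt{3395}}} = - 3034 \left(-342 + i \sqrt{3395}\right) = 1037628 - 3034 i \sqrt{3395}$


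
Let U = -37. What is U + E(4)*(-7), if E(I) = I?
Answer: -65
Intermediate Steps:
U + E(4)*(-7) = -37 + 4*(-7) = -37 - 28 = -65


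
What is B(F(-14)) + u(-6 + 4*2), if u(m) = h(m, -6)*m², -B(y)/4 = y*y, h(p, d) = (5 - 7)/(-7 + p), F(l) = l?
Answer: -3912/5 ≈ -782.40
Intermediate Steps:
h(p, d) = -2/(-7 + p)
B(y) = -4*y² (B(y) = -4*y*y = -4*y²)
u(m) = -2*m²/(-7 + m) (u(m) = (-2/(-7 + m))*m² = -2*m²/(-7 + m))
B(F(-14)) + u(-6 + 4*2) = -4*(-14)² - 2*(-6 + 4*2)²/(-7 + (-6 + 4*2)) = -4*196 - 2*(-6 + 8)²/(-7 + (-6 + 8)) = -784 - 2*2²/(-7 + 2) = -784 - 2*4/(-5) = -784 - 2*4*(-⅕) = -784 + 8/5 = -3912/5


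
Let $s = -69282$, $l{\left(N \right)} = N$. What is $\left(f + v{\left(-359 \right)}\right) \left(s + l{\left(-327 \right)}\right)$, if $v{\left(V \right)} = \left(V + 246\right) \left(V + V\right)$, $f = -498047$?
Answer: $29020897017$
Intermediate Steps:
$v{\left(V \right)} = 2 V \left(246 + V\right)$ ($v{\left(V \right)} = \left(246 + V\right) 2 V = 2 V \left(246 + V\right)$)
$\left(f + v{\left(-359 \right)}\right) \left(s + l{\left(-327 \right)}\right) = \left(-498047 + 2 \left(-359\right) \left(246 - 359\right)\right) \left(-69282 - 327\right) = \left(-498047 + 2 \left(-359\right) \left(-113\right)\right) \left(-69609\right) = \left(-498047 + 81134\right) \left(-69609\right) = \left(-416913\right) \left(-69609\right) = 29020897017$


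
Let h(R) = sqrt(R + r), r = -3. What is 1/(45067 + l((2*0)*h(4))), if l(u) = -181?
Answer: 1/44886 ≈ 2.2279e-5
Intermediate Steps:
h(R) = sqrt(-3 + R) (h(R) = sqrt(R - 3) = sqrt(-3 + R))
1/(45067 + l((2*0)*h(4))) = 1/(45067 - 181) = 1/44886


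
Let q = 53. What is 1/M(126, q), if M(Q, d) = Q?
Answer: 1/126 ≈ 0.0079365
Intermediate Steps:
1/M(126, q) = 1/126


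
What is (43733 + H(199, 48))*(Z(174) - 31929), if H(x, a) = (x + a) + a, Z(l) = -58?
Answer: -1408323636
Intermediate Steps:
H(x, a) = x + 2*a (H(x, a) = (a + x) + a = x + 2*a)
(43733 + H(199, 48))*(Z(174) - 31929) = (43733 + (199 + 2*48))*(-58 - 31929) = (43733 + (199 + 96))*(-31987) = (43733 + 295)*(-31987) = 44028*(-31987) = -1408323636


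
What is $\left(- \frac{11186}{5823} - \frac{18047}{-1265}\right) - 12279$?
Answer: $- \frac{90357343114}{7366095} \approx -12267.0$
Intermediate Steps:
$\left(- \frac{11186}{5823} - \frac{18047}{-1265}\right) - 12279 = \left(\left(-11186\right) \frac{1}{5823} - - \frac{18047}{1265}\right) - 12279 = \left(- \frac{11186}{5823} + \frac{18047}{1265}\right) - 12279 = \frac{90937391}{7366095} - 12279 = - \frac{90357343114}{7366095}$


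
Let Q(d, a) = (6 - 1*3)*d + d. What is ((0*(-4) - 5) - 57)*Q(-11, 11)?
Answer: 2728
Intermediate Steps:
Q(d, a) = 4*d (Q(d, a) = (6 - 3)*d + d = 3*d + d = 4*d)
((0*(-4) - 5) - 57)*Q(-11, 11) = ((0*(-4) - 5) - 57)*(4*(-11)) = ((0 - 5) - 57)*(-44) = (-5 - 57)*(-44) = -62*(-44) = 2728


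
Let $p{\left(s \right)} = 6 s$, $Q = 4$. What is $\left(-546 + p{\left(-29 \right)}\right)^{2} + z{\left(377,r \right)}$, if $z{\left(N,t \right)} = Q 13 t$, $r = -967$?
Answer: $468116$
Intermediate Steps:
$z{\left(N,t \right)} = 52 t$ ($z{\left(N,t \right)} = 4 \cdot 13 t = 52 t$)
$\left(-546 + p{\left(-29 \right)}\right)^{2} + z{\left(377,r \right)} = \left(-546 + 6 \left(-29\right)\right)^{2} + 52 \left(-967\right) = \left(-546 - 174\right)^{2} - 50284 = \left(-720\right)^{2} - 50284 = 518400 - 50284 = 468116$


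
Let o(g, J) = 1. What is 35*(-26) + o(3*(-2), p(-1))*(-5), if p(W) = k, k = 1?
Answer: -915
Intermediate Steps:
p(W) = 1
35*(-26) + o(3*(-2), p(-1))*(-5) = 35*(-26) + 1*(-5) = -910 - 5 = -915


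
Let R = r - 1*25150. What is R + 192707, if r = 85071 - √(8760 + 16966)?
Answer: 252628 - √25726 ≈ 2.5247e+5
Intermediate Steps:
r = 85071 - √25726 ≈ 84911.
R = 59921 - √25726 (R = (85071 - √25726) - 1*25150 = (85071 - √25726) - 25150 = 59921 - √25726 ≈ 59761.)
R + 192707 = (59921 - √25726) + 192707 = 252628 - √25726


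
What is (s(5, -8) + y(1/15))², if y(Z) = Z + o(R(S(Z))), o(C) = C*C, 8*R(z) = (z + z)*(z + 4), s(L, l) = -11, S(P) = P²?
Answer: 201003544308056350863601/1681512539062500000000 ≈ 119.54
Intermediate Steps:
R(z) = z*(4 + z)/4 (R(z) = ((z + z)*(z + 4))/8 = ((2*z)*(4 + z))/8 = (2*z*(4 + z))/8 = z*(4 + z)/4)
o(C) = C²
y(Z) = Z + Z⁴*(4 + Z²)²/16 (y(Z) = Z + (Z²*(4 + Z²)/4)² = Z + Z⁴*(4 + Z²)²/16)
(s(5, -8) + y(1/15))² = (-11 + (1/15 + (1/15)⁴*(4 + (1/15)²)²/16))² = (-11 + (1/15 + (1/16)*(1/50625)*(4 + 1/225)²))² = (-11 + (1/15 + (1/16)*(1/50625)*(901/225)²))² = (-11 + (1/15 + (1/16)*(1/50625)*(811801/50625)))² = (-11 + (1/15 + 811801/41006250000))² = (-11 + 2734561801/41006250000)² = (-448334188199/41006250000)² = 201003544308056350863601/1681512539062500000000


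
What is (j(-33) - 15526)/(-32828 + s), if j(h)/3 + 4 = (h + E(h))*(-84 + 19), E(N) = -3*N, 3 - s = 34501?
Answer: 14204/33663 ≈ 0.42195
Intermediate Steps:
s = -34498 (s = 3 - 1*34501 = 3 - 34501 = -34498)
j(h) = -12 + 390*h (j(h) = -12 + 3*((h - 3*h)*(-84 + 19)) = -12 + 3*(-2*h*(-65)) = -12 + 3*(130*h) = -12 + 390*h)
(j(-33) - 15526)/(-32828 + s) = ((-12 + 390*(-33)) - 15526)/(-32828 - 34498) = ((-12 - 12870) - 15526)/(-67326) = (-12882 - 15526)*(-1/67326) = -28408*(-1/67326) = 14204/33663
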